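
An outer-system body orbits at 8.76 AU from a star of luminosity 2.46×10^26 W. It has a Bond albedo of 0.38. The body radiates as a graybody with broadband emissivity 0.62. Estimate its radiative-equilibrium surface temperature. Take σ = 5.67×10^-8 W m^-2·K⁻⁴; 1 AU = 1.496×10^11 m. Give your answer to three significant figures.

84.2 K

d = 8.76 × 1.496×10^11 m = 1.310×10^12 m.
Spreading L over a sphere of radius d: S = 2.46×10^26/(4π·1.31×10^12²) = 11.40 W m^-2.
The planet absorbs (1−α)S over its disc πR² and re-emits over 4πR², so the mean absorbed flux is (1−0.38)·11.40/4 = 1.767 W m^-2.
Equating to εσT⁴ with ε = 0.62: T = (1.767/0.62σ)^(1/4) = 84.20 K.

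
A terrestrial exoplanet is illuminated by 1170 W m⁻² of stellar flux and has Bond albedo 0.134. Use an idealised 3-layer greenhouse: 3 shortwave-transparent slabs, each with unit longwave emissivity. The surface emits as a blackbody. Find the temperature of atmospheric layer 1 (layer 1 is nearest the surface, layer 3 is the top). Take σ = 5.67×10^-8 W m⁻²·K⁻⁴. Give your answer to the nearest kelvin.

Top-of-atmosphere balance: σT_e⁴ = S(1−α)/4 = 253.3 W m⁻² → T_e = 258.5 K.
In the N-layer model, layer k (counted from the surface) has T_k = (N+1−k)^(1/4)·T_e.
T_1 = (3)^(1/4)·258.5 = 340.2 K.

340 kelvin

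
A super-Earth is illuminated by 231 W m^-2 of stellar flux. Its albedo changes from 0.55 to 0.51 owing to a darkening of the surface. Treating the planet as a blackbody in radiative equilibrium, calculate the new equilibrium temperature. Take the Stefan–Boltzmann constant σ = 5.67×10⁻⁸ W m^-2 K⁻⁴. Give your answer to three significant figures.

149 K

With the new albedo, S(1−α₂)/4 = 28.30 W m^-2, so T₂ = 149.5 K.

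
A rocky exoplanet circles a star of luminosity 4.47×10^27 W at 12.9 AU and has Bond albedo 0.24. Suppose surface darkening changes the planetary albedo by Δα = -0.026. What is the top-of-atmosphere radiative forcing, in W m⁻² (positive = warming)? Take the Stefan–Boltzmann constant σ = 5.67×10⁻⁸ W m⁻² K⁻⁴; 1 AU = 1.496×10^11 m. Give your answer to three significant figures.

0.621 W m⁻²

Orbital distance: d = 12.9 AU = 1.930×10^12 m.
S = L/(4πd²) = 95.51 W m⁻².
TOA radiative forcing: ΔF = −S·Δα/4 = −95.51·(-0.026)/4 = 0.6208 W m⁻².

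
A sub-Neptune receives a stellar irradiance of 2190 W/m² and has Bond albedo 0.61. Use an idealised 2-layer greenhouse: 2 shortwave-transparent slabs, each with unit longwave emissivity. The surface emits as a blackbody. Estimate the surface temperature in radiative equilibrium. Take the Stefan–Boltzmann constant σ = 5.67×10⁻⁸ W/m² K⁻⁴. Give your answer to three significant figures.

326 K

OLR = S(1−α)/4 = 213.5 W/m²; the top layer radiates at T_e = 247.7 K.
Layer-by-layer balance gives σT_s⁴ = (N+1)σT_e⁴, so T_s = 3^¼·247.7 = 326.0 K.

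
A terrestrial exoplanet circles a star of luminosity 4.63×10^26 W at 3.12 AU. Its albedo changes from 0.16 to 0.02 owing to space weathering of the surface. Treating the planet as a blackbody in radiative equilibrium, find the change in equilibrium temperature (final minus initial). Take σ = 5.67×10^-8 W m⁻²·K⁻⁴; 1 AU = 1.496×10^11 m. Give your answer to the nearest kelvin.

6 K

d = 3.12 × 1.496×10^11 m = 4.668×10^11 m.
S = L/(4πd²) = 169.1 W m⁻².
Initial: T₁ = [S(1−0.16)/(4σ)]^(1/4) = 158.2 K.
Final:   T₂ = [S(1−0.02)/(4σ)]^(1/4) = 164.4 K.
ΔT = T₂ − T₁ = 6.216 K.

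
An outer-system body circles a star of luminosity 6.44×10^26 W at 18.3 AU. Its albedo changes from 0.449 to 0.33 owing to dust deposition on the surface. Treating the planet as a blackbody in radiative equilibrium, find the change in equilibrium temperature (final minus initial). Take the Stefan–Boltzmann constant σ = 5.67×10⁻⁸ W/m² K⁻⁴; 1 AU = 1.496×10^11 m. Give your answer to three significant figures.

3.20 kelvin

Orbital distance: d = 18.3 AU = 2.738×10^12 m.
S = L/(4πd²) = 6.838 W/m².
Before: T₁ = [6.838·0.551/(4σ)]^(1/4) = 63.84 K.
With α = 0.33, T₂ = 67.04 K.
ΔT = T₂ − T₁ = 3.198 K.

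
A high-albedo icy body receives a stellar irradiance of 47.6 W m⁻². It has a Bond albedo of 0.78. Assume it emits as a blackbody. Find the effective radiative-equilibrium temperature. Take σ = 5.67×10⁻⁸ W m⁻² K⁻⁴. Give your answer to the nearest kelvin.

Absorbed flux (global mean): S(1−α)/4 = 47.60·0.22/4 = 2.618 W m⁻².
Set σT⁴ = 2.618 → T = (2.618/σ)^(1/4) = 82.43 K.

82 K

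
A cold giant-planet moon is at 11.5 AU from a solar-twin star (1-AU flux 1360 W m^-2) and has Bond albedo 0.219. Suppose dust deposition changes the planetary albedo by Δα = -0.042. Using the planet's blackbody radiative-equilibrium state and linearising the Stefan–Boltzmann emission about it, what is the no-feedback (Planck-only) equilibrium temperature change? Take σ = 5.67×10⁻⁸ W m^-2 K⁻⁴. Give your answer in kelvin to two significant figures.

1.0 K

Flux at the orbit: S = 1360/(11.5)² = 10.28 W m^-2.
The baseline emission temperature is T_e = 77.14 K.
TOA radiative forcing: ΔF = −S·Δα/4 = −10.28·(-0.042)/4 = 0.1080 W m^-2.
The Planck feedback parameter is 4σT_e³ = 0.1041 W m^-2/K.
ΔT₀ = ΔF/λ_P = 0.1080/0.1041 = 1.04 K.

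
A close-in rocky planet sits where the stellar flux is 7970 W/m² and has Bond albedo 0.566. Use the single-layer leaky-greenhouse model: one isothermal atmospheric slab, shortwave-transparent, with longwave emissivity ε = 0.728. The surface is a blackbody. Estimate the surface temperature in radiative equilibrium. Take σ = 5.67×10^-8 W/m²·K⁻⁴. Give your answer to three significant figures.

The planet radiates to space at T_e = [S(1−α)/(4σ)]^(1/4) = 351.4 K.
The surface balance (absorbed SW + ε·downward IR = σT_s⁴) with T_a⁴ = T_s⁴/2 reduces to T_s = T_e·[2/(2−ε)]^¼ = 393.5 K.

394 kelvin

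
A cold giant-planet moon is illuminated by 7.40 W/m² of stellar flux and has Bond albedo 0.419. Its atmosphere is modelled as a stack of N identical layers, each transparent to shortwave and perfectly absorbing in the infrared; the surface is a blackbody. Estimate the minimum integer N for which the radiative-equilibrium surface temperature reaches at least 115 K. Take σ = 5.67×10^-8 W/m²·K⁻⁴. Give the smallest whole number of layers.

OLR = S(1−α)/4 = 1.075 W/m²; the top layer radiates at T_e = 65.98 K.
T_s = (N+1)^(1/4)·T_e ≥ 115 K requires N+1 ≥ (T_s/T_e)⁴ = (115/65.98)⁴ = 9.226.
The minimum whole number is N = 9.

9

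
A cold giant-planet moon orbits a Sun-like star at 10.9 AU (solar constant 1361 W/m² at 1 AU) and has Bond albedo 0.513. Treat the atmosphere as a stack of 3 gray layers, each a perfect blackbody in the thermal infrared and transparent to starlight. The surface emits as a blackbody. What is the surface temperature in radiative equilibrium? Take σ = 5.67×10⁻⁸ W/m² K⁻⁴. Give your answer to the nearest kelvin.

Flux at the orbit: S = 1361/(10.9)² = 11.46 W/m².
OLR = S(1−α)/4 = 1.395 W/m²; the top layer radiates at T_e = 70.42 K.
Layer-by-layer balance gives σT_s⁴ = (N+1)σT_e⁴, so T_s = 4^¼·70.42 = 99.60 K.

100 kelvin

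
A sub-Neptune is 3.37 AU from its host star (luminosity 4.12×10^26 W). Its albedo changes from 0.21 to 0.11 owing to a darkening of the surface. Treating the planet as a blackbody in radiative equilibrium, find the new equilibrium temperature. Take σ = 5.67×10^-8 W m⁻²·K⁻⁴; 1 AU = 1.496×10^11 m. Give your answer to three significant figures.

150 K

d = 3.37 × 1.496×10^11 m = 5.042×10^11 m.
Spreading L over a sphere of radius d: S = 4.12×10^26/(4π·5.04×10^11²) = 129.0 W m⁻².
New equilibrium: T₂ = [(1−0.11)·129.0/(4σ)]^(1/4) = 150.0 K.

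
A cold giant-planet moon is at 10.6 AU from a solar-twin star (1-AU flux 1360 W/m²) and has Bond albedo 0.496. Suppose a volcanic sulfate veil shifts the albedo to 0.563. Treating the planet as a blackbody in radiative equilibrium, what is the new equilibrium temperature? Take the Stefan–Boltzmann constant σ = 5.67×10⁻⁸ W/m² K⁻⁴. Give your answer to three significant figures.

By the inverse-square law, S = 1360/10.6² = 12.10 W/m².
With the new albedo, S(1−α₂)/4 = 1.322 W/m², so T₂ = 69.49 K.

69.5 K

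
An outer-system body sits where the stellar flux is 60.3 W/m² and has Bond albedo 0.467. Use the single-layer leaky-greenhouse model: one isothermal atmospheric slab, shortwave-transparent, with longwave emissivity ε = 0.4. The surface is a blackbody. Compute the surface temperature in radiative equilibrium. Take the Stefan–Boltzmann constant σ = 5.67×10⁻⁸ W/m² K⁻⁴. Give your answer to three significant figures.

115 K

The planet radiates to space at T_e = [S(1−α)/(4σ)]^(1/4) = 109.1 K.
For a single slab of emissivity ε, T_s⁴ = 2T_e⁴/(2−ε); thus T_s = 109.1·(1.25)^(1/4) = 115.4 K.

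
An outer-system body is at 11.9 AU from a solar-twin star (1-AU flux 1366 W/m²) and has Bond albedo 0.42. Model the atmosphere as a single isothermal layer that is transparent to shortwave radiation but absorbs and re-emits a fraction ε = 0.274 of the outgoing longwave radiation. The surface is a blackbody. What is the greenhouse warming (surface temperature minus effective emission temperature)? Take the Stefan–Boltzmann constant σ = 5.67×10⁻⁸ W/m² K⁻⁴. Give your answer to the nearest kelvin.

3 K

By the inverse-square law, S = 1366/11.9² = 9.646 W/m².
The planet radiates to space at T_e = [S(1−α)/(4σ)]^(1/4) = 70.48 K.
The surface balance (absorbed SW + ε·downward IR = σT_s⁴) with T_a⁴ = T_s⁴/2 reduces to T_s = T_e·[2/(2−ε)]^¼ = 73.12 K.
T_s − T_e = 73.12 − 70.48 = 2.644 K.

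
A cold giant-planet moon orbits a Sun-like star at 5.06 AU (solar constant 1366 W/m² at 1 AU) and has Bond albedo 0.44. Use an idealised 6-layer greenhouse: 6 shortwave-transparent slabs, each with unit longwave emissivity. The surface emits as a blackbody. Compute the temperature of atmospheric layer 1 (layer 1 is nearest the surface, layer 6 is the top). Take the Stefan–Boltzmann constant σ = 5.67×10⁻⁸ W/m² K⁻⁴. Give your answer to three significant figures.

168 kelvin

By the inverse-square law, S = 1366/5.06² = 53.35 W/m².
OLR = S(1−α)/4 = 7.469 W/m²; the top layer radiates at T_e = 107.1 K.
In the N-layer model, layer k (counted from the surface) has T_k = (N+1−k)^(1/4)·T_e.
T_1 = (6)^(1/4)·107.1 = 167.7 K.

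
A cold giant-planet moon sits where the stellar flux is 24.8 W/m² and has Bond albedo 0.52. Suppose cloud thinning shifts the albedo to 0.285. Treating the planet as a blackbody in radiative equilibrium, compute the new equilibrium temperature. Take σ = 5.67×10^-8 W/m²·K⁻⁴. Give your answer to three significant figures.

94.0 kelvin

T₂ = [S(1−α₂)/(4σ)]^(1/4) = [24.80·0.715/(4σ)]^(1/4) = 94.03 K.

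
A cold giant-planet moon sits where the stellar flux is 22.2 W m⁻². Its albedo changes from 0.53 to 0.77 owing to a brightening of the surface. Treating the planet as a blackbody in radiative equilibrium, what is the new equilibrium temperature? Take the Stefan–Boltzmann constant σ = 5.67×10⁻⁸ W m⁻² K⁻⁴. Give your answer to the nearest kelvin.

With the new albedo, S(1−α₂)/4 = 1.276 W m⁻², so T₂ = 68.88 K.

69 kelvin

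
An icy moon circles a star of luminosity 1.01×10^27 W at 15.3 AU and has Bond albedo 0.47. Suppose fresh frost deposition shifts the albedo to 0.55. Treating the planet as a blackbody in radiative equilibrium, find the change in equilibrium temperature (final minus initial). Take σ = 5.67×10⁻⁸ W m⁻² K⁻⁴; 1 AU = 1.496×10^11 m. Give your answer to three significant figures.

-3.10 K

Orbital distance: d = 15.3 AU = 2.289×10^12 m.
Flux at the orbit: S = L/(4πd²) = 1.01×10^27/(4π·(2.29×10^12)²) = 15.34 W m⁻².
With α = 0.47, T₁ = 77.38 K.
After:  T₂ = [15.34·0.45/(4σ)]^(1/4) = 74.28 K.
ΔT = T₂ − T₁ = -3.102 K.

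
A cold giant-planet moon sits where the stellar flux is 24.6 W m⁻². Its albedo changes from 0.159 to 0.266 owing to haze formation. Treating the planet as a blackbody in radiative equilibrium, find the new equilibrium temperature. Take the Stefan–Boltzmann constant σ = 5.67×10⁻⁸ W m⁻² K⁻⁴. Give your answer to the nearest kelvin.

94 K

New equilibrium: T₂ = [(1−0.266)·24.60/(4σ)]^(1/4) = 94.46 K.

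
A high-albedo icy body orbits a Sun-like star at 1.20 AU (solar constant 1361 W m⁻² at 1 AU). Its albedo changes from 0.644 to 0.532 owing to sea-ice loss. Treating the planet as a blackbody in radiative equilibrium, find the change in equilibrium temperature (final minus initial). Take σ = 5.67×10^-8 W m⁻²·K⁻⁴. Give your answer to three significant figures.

13.9 K

Irradiance scales as 1/d², so S = 1361 W m⁻² × (1/1.20)² = 945.1 W m⁻².
With α = 0.644, T₁ = 196.3 K.
After:  T₂ = [945.1·0.468/(4σ)]^(1/4) = 210.1 K.
Change: 210.1 − 196.3 = 13.89 K.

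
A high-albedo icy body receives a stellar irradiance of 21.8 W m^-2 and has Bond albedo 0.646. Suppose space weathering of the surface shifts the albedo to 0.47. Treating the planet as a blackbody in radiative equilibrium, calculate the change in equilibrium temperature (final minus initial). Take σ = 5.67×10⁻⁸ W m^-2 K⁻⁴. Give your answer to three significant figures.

Before: T₁ = [21.80·0.354/(4σ)]^(1/4) = 76.38 K.
With α = 0.47, T₂ = 84.48 K.
ΔT = T₂ − T₁ = 8.108 K.

8.11 K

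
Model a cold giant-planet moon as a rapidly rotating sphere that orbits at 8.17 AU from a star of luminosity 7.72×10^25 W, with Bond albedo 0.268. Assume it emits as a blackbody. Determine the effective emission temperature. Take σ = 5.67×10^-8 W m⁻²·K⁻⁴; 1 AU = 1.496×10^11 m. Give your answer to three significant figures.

Orbital distance: d = 8.17 AU = 1.222×10^12 m.
Flux at the orbit: S = L/(4πd²) = 7.72×10^25/(4π·(1.22×10^12)²) = 4.112 W m⁻².
Absorbed flux (global mean): S(1−α)/4 = 4.112·0.732/4 = 0.7526 W m⁻².
Balancing against σT⁴: T = (0.7526/5.67×10⁻⁸)^(1/4) = 60.36 K.

60.4 kelvin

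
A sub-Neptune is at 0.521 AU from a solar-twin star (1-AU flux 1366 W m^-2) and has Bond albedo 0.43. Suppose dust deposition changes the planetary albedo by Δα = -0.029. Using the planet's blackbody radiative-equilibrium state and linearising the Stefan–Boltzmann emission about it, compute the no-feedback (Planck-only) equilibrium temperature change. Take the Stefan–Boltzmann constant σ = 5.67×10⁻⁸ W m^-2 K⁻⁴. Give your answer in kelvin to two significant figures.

4.3 K

By the inverse-square law, S = 1366/0.521² = 5032 W m^-2.
Unperturbed T_e = [5032·(1−0.43)/(4σ)]^¼ = 335.4 K.
The change in absorbed flux is Δ[S(1−α)/4] = −SΔα/4 = 36.48 W m^-2.
Planck response: λ_P = 4σT_e³ = 4·5.67×10⁻⁸·(335.4)³ = 8.554 W m^-2/K.
ΔT₀ = ΔF/λ_P = 36.48/8.554 = 4.27 K.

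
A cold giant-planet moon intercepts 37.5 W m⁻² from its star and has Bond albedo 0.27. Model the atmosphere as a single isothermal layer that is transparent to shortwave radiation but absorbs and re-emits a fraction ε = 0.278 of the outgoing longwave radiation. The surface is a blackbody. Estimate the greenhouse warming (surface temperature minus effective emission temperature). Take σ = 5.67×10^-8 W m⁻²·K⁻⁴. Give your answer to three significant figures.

4.00 kelvin

At the top of the atmosphere, σT_e⁴ = S(1−α)/4 = 6.844 W m⁻², giving T_e = 104.8 K.
The surface balance (absorbed SW + ε·downward IR = σT_s⁴) with T_a⁴ = T_s⁴/2 reduces to T_s = T_e·[2/(2−ε)]^¼ = 108.8 K.
The atmosphere warms the surface by 3.996 K.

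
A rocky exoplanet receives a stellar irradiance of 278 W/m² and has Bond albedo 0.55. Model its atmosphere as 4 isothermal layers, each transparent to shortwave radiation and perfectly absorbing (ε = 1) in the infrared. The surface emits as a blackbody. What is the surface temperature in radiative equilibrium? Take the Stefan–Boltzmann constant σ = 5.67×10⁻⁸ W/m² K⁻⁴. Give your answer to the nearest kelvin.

229 K

The effective emission temperature is T_e = [S(1−α)/(4σ)]^¼ = 153.3 K.
For an N-layer opaque stack, T_s⁴ = (N+1)T_e⁴, hence T_s = (5)^(1/4)×153.3 K = 229.2 K.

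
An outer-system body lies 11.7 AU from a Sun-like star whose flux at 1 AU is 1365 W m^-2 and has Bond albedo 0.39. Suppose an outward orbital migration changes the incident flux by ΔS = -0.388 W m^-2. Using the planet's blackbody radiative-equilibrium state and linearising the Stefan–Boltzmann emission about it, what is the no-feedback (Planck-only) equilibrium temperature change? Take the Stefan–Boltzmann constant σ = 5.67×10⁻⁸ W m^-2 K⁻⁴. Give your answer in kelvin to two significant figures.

Irradiance scales as 1/d², so S = 1365 W m^-2 × (1/11.7)² = 9.972 W m^-2.
The baseline emission temperature is T_e = 71.96 K.
Only a fraction (1−α) is absorbed and it's spread over 4πR², so ΔF = (1−α)ΔS/4 = -0.05917 W m^-2.
Linearising σT⁴ gives d(σT⁴)/dT = 4σT_e³ = 0.08452 W m^-2 per K.
Hence the no-feedback warming is ΔF/(4σT_e³) = -0.700 K.

-0.70 kelvin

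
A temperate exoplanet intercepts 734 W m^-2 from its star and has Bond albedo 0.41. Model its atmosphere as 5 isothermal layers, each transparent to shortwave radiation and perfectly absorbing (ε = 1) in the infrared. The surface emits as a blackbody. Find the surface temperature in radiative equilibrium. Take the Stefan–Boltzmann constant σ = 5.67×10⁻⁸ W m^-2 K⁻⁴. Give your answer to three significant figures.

327 K

The effective emission temperature is T_e = [S(1−α)/(4σ)]^¼ = 209.0 K.
With N = 5 opaque layers, T_s = (N+1)^(1/4)·T_e = 6^(1/4)·209.0 = 327.2 K.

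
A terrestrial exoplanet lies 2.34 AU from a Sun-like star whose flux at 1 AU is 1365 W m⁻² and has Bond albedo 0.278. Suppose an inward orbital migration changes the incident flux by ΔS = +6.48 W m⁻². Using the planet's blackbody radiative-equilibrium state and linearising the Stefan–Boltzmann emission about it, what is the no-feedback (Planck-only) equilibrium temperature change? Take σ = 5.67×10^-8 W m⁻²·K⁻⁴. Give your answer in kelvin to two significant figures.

By the inverse-square law, S = 1365/2.34² = 249.3 W m⁻².
Reference equilibrium: T_e = [S(1−α)/(4σ)]^(1/4) = 167.8 K.
TOA radiative forcing: ΔF = (1−α)ΔS/4 = 0.722·(+6.48)/4 = 1.170 W m⁻².
The Planck feedback parameter is 4σT_e³ = 1.072 W m⁻²/K.
Hence the no-feedback warming is ΔF/(4σT_e³) = 1.09 K.

1.1 K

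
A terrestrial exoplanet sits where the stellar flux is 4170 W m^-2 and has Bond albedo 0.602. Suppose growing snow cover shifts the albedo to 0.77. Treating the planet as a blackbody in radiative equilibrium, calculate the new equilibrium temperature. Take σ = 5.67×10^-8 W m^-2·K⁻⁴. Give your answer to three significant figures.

With the new albedo, S(1−α₂)/4 = 239.8 W m^-2, so T₂ = 255.0 K.

255 K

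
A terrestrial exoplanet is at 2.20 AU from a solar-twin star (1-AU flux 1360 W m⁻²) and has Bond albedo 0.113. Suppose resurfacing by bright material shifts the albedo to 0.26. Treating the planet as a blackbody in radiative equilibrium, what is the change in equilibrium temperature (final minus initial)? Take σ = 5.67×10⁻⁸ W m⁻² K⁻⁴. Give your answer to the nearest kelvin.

-8 K

Flux at the orbit: S = 1360/(2.20)² = 281.0 W m⁻².
Before: T₁ = [281.0·0.887/(4σ)]^(1/4) = 182.1 K.
Final:   T₂ = [S(1−0.26)/(4σ)]^(1/4) = 174.0 K.
ΔT = T₂ − T₁ = -8.064 K.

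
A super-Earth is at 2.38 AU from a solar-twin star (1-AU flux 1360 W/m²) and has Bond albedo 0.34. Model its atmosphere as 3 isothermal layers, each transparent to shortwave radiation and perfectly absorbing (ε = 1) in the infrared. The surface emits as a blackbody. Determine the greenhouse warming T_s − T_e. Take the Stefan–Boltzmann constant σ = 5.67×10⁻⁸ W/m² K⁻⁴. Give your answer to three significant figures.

By the inverse-square law, S = 1360/2.38² = 240.1 W/m².
Top-of-atmosphere balance: σT_e⁴ = S(1−α)/4 = 39.62 W/m² → T_e = 162.6 K.
T_s = (N+1)^(1/4)·T_e = 229.9 K.
Warming: T_s − T_e = 67.34 K.

67.3 kelvin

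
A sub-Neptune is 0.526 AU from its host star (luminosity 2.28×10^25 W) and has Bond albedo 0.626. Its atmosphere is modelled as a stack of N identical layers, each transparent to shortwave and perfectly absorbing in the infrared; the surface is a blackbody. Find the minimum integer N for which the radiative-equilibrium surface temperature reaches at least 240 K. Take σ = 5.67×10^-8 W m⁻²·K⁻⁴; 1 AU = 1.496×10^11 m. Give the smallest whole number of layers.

d = 0.526 × 1.496×10^11 m = 7.869×10^10 m.
Flux at the orbit: S = L/(4πd²) = 2.28×10^25/(4π·(7.87×10^10)²) = 293.0 W m⁻².
Top-of-atmosphere balance: σT_e⁴ = S(1−α)/4 = 27.40 W m⁻² → T_e = 148.3 K.
T_s = (N+1)^(1/4)·T_e ≥ 240 K requires N+1 ≥ (T_s/T_e)⁴ = (240/148.3)⁴ = 6.866.
So N ≥ 5.866; the smallest integer is N = 6.

6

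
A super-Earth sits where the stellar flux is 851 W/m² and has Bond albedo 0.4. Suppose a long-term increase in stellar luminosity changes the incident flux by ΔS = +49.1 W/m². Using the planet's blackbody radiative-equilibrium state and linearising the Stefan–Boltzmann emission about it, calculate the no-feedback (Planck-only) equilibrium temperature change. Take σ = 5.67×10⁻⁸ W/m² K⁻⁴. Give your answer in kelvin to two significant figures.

3.1 K

The baseline emission temperature is T_e = 217.8 K.
TOA radiative forcing: ΔF = (1−α)ΔS/4 = 0.6·(+49.1)/4 = 7.365 W/m².
Planck response: λ_P = 4σT_e³ = 4·5.67×10⁻⁸·(217.8)³ = 2.344 W/m²/K.
Hence the no-feedback warming is ΔF/(4σT_e³) = 3.14 K.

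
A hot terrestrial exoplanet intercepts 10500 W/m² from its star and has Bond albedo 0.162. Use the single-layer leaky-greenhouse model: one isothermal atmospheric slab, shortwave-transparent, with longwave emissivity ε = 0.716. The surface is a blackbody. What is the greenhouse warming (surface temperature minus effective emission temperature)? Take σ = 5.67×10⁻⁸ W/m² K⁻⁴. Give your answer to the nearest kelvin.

Effective emission temperature (TOA balance): σT_e⁴ = S(1−α)/4 = 2200 W/m² → T_e = 443.8 K.
The surface balance (absorbed SW + ε·downward IR = σT_s⁴) with T_a⁴ = T_s⁴/2 reduces to T_s = T_e·[2/(2−ε)]^¼ = 495.8 K.
T_s − T_e = 495.8 − 443.8 = 52.00 K.

52 kelvin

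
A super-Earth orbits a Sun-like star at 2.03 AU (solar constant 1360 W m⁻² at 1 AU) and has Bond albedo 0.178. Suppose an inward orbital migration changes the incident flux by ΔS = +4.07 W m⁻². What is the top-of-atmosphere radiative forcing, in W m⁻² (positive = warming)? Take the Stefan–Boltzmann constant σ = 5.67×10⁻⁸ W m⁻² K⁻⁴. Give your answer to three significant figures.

0.836 W m⁻²

Irradiance scales as 1/d², so S = 1360 W m⁻² × (1/2.03)² = 330.0 W m⁻².
TOA radiative forcing: ΔF = (1−α)ΔS/4 = 0.822·(+4.07)/4 = 0.8364 W m⁻².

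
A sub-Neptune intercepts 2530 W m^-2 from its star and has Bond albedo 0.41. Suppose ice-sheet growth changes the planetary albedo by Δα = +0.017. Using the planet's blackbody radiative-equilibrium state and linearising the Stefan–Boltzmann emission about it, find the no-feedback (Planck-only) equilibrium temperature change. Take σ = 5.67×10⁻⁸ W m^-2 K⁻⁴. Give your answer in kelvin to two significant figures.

-2.1 K

Unperturbed T_e = [2530·(1−0.41)/(4σ)]^¼ = 284.8 K.
TOA radiative forcing: ΔF = −S·Δα/4 = −2530·(+0.017)/4 = -10.75 W m^-2.
Planck response: λ_P = 4σT_e³ = 4·5.67×10⁻⁸·(284.8)³ = 5.241 W m^-2/K.
So ΔT₀ = -10.75/5.241 = -2.05 K.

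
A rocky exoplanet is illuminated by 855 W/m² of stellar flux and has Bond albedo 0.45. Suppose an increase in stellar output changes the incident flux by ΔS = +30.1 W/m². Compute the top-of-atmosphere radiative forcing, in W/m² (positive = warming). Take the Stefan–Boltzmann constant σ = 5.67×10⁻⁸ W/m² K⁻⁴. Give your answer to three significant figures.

4.14 W/m²

ΔF = Δ[S(1−α)]/4 = (1−0.45)·+30.1/4 = 4.139 W/m².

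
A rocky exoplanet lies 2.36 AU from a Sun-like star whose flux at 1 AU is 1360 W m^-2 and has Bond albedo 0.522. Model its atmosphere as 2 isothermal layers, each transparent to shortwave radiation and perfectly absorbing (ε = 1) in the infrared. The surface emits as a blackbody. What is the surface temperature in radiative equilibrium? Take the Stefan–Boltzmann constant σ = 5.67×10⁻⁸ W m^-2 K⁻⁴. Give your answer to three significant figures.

198 K

By the inverse-square law, S = 1360/2.36² = 244.2 W m^-2.
The effective emission temperature is T_e = [S(1−α)/(4σ)]^¼ = 150.6 K.
Layer-by-layer balance gives σT_s⁴ = (N+1)σT_e⁴, so T_s = 3^¼·150.6 = 198.2 K.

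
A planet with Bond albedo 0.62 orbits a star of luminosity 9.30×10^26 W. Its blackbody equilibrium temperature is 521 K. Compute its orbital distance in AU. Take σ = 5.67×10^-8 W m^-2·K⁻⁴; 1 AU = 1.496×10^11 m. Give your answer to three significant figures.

0.274 AU

The flux needed for this T is 4σT⁴/(1−0.62) = 43980 W m^-2.
From L = 4πd²S, d = √(9.30×10^26/(4π·43980)) = 4.102×10^10 m = 0.2742 AU.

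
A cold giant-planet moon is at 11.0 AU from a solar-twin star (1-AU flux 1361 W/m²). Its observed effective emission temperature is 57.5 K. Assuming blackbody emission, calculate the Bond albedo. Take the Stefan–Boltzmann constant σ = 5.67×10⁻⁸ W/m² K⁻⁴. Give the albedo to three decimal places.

0.780

Flux at the orbit: S = 1361/(11.0)² = 11.25 W/m².
From σT⁴ = S(1−α)/4 we invert for α: 1−α = 4σT⁴/S.
σT⁴ = 0.6198 W/m², so 4σT⁴ = 2.479 W/m².
1−α = 2.479/11.25 = 0.2204, so α = 0.7796.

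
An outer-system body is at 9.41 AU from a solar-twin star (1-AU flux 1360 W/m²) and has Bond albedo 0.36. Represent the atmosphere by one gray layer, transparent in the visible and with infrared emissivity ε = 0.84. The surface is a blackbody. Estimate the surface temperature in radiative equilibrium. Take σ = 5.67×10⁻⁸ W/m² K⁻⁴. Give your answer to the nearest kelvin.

By the inverse-square law, S = 1360/9.41² = 15.36 W/m².
The planet radiates to space at T_e = [S(1−α)/(4σ)]^(1/4) = 81.14 K.
Surface balance with a leaky layer gives σT_s⁴ = σT_e⁴·2/(2−ε), so T_s = T_e·[2/(2−0.84)]^(1/4) = 92.98 K.

93 K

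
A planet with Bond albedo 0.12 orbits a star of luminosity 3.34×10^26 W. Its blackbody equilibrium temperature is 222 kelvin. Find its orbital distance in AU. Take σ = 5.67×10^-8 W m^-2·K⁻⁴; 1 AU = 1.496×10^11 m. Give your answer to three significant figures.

The flux needed for this T is 4σT⁴/(1−0.12) = 626.0 W m^-2.
From L = 4πd²S, d = √(3.34×10^26/(4π·626.0)) = 2.061×10^11 m = 1.377 AU.

1.38 AU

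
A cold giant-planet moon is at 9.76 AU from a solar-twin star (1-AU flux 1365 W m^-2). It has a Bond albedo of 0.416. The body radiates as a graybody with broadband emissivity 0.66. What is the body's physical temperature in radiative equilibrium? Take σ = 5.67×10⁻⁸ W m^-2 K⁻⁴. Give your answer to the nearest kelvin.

Irradiance scales as 1/d², so S = 1365 W m^-2 × (1/9.76)² = 14.33 W m^-2.
Averaging over the sphere, the absorbed flux is S(1−α)/4 = 2.092 W m^-2.
Radiative balance εσT⁴ = 2.092 gives T = [2.092/(0.66·σ)]^(1/4) = 86.47 K.

86 K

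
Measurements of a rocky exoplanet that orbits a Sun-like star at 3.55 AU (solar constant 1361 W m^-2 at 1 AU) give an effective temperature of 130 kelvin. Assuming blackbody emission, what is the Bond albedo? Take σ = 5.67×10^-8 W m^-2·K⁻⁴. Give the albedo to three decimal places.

Flux at the orbit: S = 1361/(3.55)² = 108.0 W m^-2.
From σT⁴ = S(1−α)/4 we invert for α: 1−α = 4σT⁴/S.
4σT⁴ = 4·5.67×10⁻⁸·(130)⁴ = 64.78 W m^-2.
Hence α = 1 − 64.78/108.0 = 0.4002.

0.400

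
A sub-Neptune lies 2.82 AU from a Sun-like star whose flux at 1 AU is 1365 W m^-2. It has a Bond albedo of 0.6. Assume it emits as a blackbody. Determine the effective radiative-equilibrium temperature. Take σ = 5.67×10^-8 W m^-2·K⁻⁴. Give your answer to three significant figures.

132 kelvin

Irradiance scales as 1/d², so S = 1365 W m^-2 × (1/2.82)² = 171.6 W m^-2.
Absorbed flux (global mean): S(1−α)/4 = 171.6·0.4/4 = 17.16 W m^-2.
Set σT⁴ = 17.16 → T = (17.16/σ)^(1/4) = 131.9 K.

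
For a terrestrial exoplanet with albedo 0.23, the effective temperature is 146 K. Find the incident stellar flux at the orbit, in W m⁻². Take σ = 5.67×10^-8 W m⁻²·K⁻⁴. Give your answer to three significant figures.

134 W m⁻²

From S(1−α)/4 = σT⁴: S = 4σT⁴/(1−α).
The emitted flux is σT⁴ = 25.76 W m⁻².
So S = 4×25.76/(1−0.23) = 133.8 W m⁻².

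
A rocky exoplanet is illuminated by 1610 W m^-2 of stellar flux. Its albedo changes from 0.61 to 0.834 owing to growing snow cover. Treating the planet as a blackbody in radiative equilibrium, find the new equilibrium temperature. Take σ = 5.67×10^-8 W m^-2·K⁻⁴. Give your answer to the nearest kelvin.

T₂ = [S(1−α₂)/(4σ)]^(1/4) = [1610·0.166/(4σ)]^(1/4) = 185.3 K.

185 K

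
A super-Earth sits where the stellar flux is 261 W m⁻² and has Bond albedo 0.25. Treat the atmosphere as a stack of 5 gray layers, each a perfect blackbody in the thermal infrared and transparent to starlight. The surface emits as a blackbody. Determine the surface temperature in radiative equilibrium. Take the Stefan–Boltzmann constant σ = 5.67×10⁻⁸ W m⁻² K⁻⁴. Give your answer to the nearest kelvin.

268 K

OLR = S(1−α)/4 = 48.94 W m⁻²; the top layer radiates at T_e = 171.4 K.
With N = 5 opaque layers, T_s = (N+1)^(1/4)·T_e = 6^(1/4)·171.4 = 268.3 K.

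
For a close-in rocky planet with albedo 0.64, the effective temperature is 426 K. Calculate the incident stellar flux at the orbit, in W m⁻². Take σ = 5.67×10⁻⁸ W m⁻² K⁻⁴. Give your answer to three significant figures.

20700 W m⁻²

From S(1−α)/4 = σT⁴: S = 4σT⁴/(1−α).
σT⁴ = 5.67×10⁻⁸·(426)⁴ = 1867 W m⁻².
S = 4·1867/0.36 = 20750 W m⁻².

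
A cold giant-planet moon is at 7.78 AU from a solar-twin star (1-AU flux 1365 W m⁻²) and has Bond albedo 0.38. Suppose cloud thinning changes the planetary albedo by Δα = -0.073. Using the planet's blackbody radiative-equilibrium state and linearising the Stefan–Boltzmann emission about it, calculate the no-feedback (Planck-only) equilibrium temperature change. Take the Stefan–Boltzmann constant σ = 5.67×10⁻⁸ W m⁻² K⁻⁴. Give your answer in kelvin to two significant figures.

2.6 K

By the inverse-square law, S = 1365/7.78² = 22.55 W m⁻².
Unperturbed T_e = [22.55·(1−0.38)/(4σ)]^¼ = 88.61 K.
TOA radiative forcing: ΔF = −S·Δα/4 = −22.55·(-0.073)/4 = 0.4116 W m⁻².
Linearising σT⁴ gives d(σT⁴)/dT = 4σT_e³ = 0.1578 W m⁻² per K.
ΔT₀ = ΔF/λ_P = 0.4116/0.1578 = 2.61 K.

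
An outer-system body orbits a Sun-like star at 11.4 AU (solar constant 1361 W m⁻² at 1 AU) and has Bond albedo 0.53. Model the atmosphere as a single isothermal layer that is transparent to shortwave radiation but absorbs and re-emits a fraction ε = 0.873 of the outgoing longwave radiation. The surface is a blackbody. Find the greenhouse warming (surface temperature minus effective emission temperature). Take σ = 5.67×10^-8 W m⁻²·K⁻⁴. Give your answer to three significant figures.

By the inverse-square law, S = 1361/11.4² = 10.47 W m⁻².
At the top of the atmosphere, σT_e⁴ = S(1−α)/4 = 1.231 W m⁻², giving T_e = 68.25 K.
Surface balance with a leaky layer gives σT_s⁴ = σT_e⁴·2/(2−ε), so T_s = T_e·[2/(2−0.873)]^(1/4) = 78.78 K.
The atmosphere warms the surface by 10.52 K.

10.5 K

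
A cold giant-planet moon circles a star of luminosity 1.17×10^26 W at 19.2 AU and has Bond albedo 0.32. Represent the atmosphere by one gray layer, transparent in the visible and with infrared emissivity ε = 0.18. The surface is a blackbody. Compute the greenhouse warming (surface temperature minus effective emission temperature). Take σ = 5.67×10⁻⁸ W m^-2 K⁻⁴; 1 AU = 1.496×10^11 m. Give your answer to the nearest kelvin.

Orbital distance: d = 19.2 AU = 2.872×10^12 m.
Spreading L over a sphere of radius d: S = 1.17×10^26/(4π·2.87×10^12²) = 1.129 W m^-2.
At the top of the atmosphere, σT_e⁴ = S(1−α)/4 = 0.1918 W m^-2, giving T_e = 42.89 K.
For a single slab of emissivity ε, T_s⁴ = 2T_e⁴/(2−ε); thus T_s = 42.89·(1.099)^(1/4) = 43.91 K.
T_s − T_e = 43.91 − 42.89 = 1.023 K.

1 K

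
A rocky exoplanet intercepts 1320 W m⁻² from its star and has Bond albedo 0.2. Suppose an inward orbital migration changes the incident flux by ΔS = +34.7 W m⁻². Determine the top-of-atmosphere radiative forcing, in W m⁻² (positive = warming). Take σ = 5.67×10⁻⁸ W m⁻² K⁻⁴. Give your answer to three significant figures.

6.94 W m⁻²

Only a fraction (1−α) is absorbed and it's spread over 4πR², so ΔF = (1−α)ΔS/4 = 6.940 W m⁻².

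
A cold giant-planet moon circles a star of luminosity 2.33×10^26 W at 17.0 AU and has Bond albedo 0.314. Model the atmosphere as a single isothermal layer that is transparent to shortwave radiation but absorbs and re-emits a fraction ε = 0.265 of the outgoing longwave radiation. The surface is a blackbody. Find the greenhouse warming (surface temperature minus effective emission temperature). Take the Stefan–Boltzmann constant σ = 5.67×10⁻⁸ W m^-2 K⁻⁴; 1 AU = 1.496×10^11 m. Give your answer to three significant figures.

1.96 K

d = 17.0 × 1.496×10^11 m = 2.543×10^12 m.
Flux at the orbit: S = L/(4πd²) = 2.33×10^26/(4π·(2.54×10^12)²) = 2.867 W m^-2.
Effective emission temperature (TOA balance): σT_e⁴ = S(1−α)/4 = 0.4916 W m^-2 → T_e = 54.26 K.
Surface balance with a leaky layer gives σT_s⁴ = σT_e⁴·2/(2−ε), so T_s = T_e·[2/(2−0.265)]^(1/4) = 56.23 K.
Greenhouse warming: T_s − T_e = 1.963 K.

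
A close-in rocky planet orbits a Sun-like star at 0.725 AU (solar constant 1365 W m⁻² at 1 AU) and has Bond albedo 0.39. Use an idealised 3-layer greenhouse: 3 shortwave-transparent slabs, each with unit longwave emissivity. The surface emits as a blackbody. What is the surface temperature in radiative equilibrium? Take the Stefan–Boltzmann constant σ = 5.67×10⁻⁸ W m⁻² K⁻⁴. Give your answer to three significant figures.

409 K

By the inverse-square law, S = 1365/0.725² = 2597 W m⁻².
OLR = S(1−α)/4 = 396.0 W m⁻²; the top layer radiates at T_e = 289.1 K.
Layer-by-layer balance gives σT_s⁴ = (N+1)σT_e⁴, so T_s = 4^¼·289.1 = 408.8 K.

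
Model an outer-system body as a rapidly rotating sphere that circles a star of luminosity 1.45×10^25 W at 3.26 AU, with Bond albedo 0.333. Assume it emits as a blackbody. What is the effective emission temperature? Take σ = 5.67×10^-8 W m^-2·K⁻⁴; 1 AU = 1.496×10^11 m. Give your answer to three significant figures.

Orbital distance: d = 3.26 AU = 4.877×10^11 m.
Flux at the orbit: S = L/(4πd²) = 1.45×10^25/(4π·(4.88×10^11)²) = 4.851 W m^-2.
Absorbed flux (global mean): S(1−α)/4 = 4.851·0.667/4 = 0.8090 W m^-2.
In equilibrium σT⁴ equals this, so T = 61.46 K.

61.5 K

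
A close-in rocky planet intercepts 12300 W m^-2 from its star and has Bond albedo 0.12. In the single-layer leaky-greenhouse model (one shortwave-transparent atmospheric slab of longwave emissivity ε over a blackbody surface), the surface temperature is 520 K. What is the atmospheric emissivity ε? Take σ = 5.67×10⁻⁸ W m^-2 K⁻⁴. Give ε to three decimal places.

TOA balance gives T_e = 467.4 K.
T_s⁴ = T_e⁴·2/(2−ε) → ε = 2 − 2(T_e/T_s)⁴ = 2 − 2·(467.4/520)⁴ = 0.6945.

0.695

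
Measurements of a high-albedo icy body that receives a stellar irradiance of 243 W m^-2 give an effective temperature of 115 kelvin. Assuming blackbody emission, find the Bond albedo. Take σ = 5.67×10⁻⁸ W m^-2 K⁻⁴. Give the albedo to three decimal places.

Energy balance: S(1−α)/4 = σT⁴, so 1−α = 4σT⁴/S.
4σT⁴ = 4·5.67×10⁻⁸·(115)⁴ = 39.67 W m^-2.
Hence α = 1 − 39.67/243.0 = 0.8368.

0.837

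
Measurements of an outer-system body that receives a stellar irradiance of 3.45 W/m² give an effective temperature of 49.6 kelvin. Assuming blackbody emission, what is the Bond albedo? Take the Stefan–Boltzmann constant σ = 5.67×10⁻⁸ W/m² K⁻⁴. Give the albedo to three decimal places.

0.602

Rearranging the radiative balance, α = 1 − 4σT⁴/S.
4σT⁴ = 4·5.67×10⁻⁸·(49.6)⁴ = 1.373 W/m².
Hence α = 1 − 1.373/3.450 = 0.6021.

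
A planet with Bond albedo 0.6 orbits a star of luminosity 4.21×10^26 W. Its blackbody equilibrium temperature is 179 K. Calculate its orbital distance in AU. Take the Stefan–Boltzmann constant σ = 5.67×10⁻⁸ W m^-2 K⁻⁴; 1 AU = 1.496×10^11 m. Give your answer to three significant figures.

The flux needed for this T is 4σT⁴/(1−0.6) = 582.1 W m^-2.
Then d = [L/(4πS)]^(1/2) = 2.399×10^11 m, i.e. 1.604 AU.

1.60 AU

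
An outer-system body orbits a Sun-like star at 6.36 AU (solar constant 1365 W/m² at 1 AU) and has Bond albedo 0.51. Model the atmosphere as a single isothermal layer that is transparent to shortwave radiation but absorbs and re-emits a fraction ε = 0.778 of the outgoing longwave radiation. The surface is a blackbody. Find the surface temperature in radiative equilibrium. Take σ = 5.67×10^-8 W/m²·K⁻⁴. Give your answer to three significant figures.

105 K

By the inverse-square law, S = 1365/6.36² = 33.75 W/m².
Effective emission temperature (TOA balance): σT_e⁴ = S(1−α)/4 = 4.134 W/m² → T_e = 92.40 K.
Surface balance with a leaky layer gives σT_s⁴ = σT_e⁴·2/(2−ε), so T_s = T_e·[2/(2−0.778)]^(1/4) = 104.5 K.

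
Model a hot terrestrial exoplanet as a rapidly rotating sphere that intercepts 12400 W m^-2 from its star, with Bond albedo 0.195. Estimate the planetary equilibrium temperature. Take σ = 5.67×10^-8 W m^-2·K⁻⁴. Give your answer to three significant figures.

458 K

Averaging over the sphere, the absorbed flux is S(1−α)/4 = 2496 W m^-2.
Set σT⁴ = 2496 → T = (2496/σ)^(1/4) = 458.0 K.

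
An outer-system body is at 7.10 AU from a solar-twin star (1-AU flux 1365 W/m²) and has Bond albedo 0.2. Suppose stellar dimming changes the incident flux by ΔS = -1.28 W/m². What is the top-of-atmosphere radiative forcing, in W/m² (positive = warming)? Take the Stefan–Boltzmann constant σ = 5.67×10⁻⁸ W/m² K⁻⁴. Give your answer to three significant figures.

-0.256 W/m²

By the inverse-square law, S = 1365/7.10² = 27.08 W/m².
TOA radiative forcing: ΔF = (1−α)ΔS/4 = 0.8·(-1.28)/4 = -0.2560 W/m².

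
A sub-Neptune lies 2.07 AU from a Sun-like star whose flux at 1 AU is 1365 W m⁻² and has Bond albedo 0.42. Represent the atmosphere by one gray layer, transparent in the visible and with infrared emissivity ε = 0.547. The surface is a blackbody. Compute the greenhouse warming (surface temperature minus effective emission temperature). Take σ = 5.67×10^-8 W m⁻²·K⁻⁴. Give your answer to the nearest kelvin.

14 K

Flux at the orbit: S = 1365/(2.07)² = 318.6 W m⁻².
The planet radiates to space at T_e = [S(1−α)/(4σ)]^(1/4) = 168.9 K.
For a single slab of emissivity ε, T_s⁴ = 2T_e⁴/(2−ε); thus T_s = 168.9·(1.376)^(1/4) = 183.0 K.
Greenhouse warming: T_s − T_e = 14.05 K.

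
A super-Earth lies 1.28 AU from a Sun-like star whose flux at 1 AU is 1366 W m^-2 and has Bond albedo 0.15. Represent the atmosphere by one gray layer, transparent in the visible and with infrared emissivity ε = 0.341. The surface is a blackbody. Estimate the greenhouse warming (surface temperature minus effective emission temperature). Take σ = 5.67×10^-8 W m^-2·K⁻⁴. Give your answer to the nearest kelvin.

11 K

Irradiance scales as 1/d², so S = 1366 W m^-2 × (1/1.28)² = 833.7 W m^-2.
At the top of the atmosphere, σT_e⁴ = S(1−α)/4 = 177.2 W m^-2, giving T_e = 236.4 K.
The surface balance (absorbed SW + ε·downward IR = σT_s⁴) with T_a⁴ = T_s⁴/2 reduces to T_s = T_e·[2/(2−ε)]^¼ = 247.7 K.
The atmosphere warms the surface by 11.31 K.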